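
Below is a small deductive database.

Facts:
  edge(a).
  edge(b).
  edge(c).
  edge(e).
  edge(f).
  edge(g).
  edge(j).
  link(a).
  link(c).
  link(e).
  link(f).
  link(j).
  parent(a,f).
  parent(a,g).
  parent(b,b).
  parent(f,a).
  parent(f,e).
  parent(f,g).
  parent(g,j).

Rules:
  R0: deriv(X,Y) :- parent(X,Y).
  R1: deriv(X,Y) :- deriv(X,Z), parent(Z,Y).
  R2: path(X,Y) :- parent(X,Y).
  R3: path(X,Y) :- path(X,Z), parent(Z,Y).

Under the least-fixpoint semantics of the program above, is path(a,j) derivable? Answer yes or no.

yes

round 1: derive path(a,f) via R2 from parent(a,f)
round 1: derive path(a,g) via R2 from parent(a,g)
round 1: derive path(b,b) via R2 from parent(b,b)
round 1: derive path(f,a) via R2 from parent(f,a)
round 1: derive path(f,e) via R2 from parent(f,e)
round 1: derive path(f,g) via R2 from parent(f,g)
round 1: derive path(g,j) via R2 from parent(g,j)
round 2: derive path(a,a) via R3 from path(a,f), parent(f,a)
round 2: derive path(a,e) via R3 from path(a,f), parent(f,e)
round 2: derive path(a,j) via R3 from path(a,g), parent(g,j)
round 2: derive path(f,f) via R3 from path(f,a), parent(a,f)
round 2: derive path(f,j) via R3 from path(f,g), parent(g,j)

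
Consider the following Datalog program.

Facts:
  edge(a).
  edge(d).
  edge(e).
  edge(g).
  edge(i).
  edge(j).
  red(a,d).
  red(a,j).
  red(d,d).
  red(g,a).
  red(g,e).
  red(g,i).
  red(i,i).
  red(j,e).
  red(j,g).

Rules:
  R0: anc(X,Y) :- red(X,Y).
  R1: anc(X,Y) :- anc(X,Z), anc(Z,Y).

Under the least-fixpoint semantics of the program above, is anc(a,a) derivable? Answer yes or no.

round 1: derive anc(a,d) via R0 from red(a,d)
round 1: derive anc(a,j) via R0 from red(a,j)
round 1: derive anc(d,d) via R0 from red(d,d)
round 1: derive anc(g,a) via R0 from red(g,a)
round 1: derive anc(g,e) via R0 from red(g,e)
round 1: derive anc(g,i) via R0 from red(g,i)
round 1: derive anc(i,i) via R0 from red(i,i)
round 1: derive anc(j,e) via R0 from red(j,e)
round 1: derive anc(j,g) via R0 from red(j,g)
round 2: derive anc(a,e) via R1 from anc(a,j), anc(j,e)
round 2: derive anc(a,g) via R1 from anc(a,j), anc(j,g)
round 2: derive anc(g,d) via R1 from anc(g,a), anc(a,d)
round 2: derive anc(g,j) via R1 from anc(g,a), anc(a,j)
round 2: derive anc(j,a) via R1 from anc(j,g), anc(g,a)
round 2: derive anc(j,i) via R1 from anc(j,g), anc(g,i)
round 3: derive anc(a,a) via R1 from anc(a,g), anc(g,a)
round 3: derive anc(a,i) via R1 from anc(a,g), anc(g,i)
round 3: derive anc(g,g) via R1 from anc(g,a), anc(a,g)
round 3: derive anc(j,d) via R1 from anc(j,a), anc(a,d)
round 3: derive anc(j,j) via R1 from anc(j,a), anc(a,j)

yes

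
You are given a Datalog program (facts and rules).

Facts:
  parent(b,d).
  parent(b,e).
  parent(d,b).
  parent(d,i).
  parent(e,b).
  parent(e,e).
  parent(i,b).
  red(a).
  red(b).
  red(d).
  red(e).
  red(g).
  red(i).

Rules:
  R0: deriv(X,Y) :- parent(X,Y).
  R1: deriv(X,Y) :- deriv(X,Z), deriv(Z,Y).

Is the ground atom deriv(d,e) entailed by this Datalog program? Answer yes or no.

round 1: derive deriv(b,d) via R0 from parent(b,d)
round 1: derive deriv(b,e) via R0 from parent(b,e)
round 1: derive deriv(d,b) via R0 from parent(d,b)
round 1: derive deriv(d,i) via R0 from parent(d,i)
round 1: derive deriv(e,b) via R0 from parent(e,b)
round 1: derive deriv(e,e) via R0 from parent(e,e)
round 1: derive deriv(i,b) via R0 from parent(i,b)
round 2: derive deriv(b,b) via R1 from deriv(b,d), deriv(d,b)
round 2: derive deriv(b,i) via R1 from deriv(b,d), deriv(d,i)
round 2: derive deriv(d,d) via R1 from deriv(d,b), deriv(b,d)
round 2: derive deriv(d,e) via R1 from deriv(d,b), deriv(b,e)
round 2: derive deriv(e,d) via R1 from deriv(e,b), deriv(b,d)
round 2: derive deriv(i,d) via R1 from deriv(i,b), deriv(b,d)
round 2: derive deriv(i,e) via R1 from deriv(i,b), deriv(b,e)
round 3: derive deriv(e,i) via R1 from deriv(e,b), deriv(b,i)
round 3: derive deriv(i,i) via R1 from deriv(i,b), deriv(b,i)

yes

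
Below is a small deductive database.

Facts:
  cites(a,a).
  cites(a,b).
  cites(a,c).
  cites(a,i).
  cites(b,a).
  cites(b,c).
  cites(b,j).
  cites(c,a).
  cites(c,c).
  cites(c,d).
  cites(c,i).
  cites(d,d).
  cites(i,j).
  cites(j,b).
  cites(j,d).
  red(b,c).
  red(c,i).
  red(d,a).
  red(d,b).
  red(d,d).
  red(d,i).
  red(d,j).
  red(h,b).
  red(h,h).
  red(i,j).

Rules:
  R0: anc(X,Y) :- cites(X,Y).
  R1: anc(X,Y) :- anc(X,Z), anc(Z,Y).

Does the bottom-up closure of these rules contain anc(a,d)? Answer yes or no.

yes

round 1: derive anc(a,a) via R0 from cites(a,a)
round 1: derive anc(a,b) via R0 from cites(a,b)
round 1: derive anc(a,c) via R0 from cites(a,c)
round 1: derive anc(a,i) via R0 from cites(a,i)
round 1: derive anc(b,a) via R0 from cites(b,a)
round 1: derive anc(b,c) via R0 from cites(b,c)
round 1: derive anc(b,j) via R0 from cites(b,j)
round 1: derive anc(c,a) via R0 from cites(c,a)
round 1: derive anc(c,c) via R0 from cites(c,c)
round 1: derive anc(c,d) via R0 from cites(c,d)
round 1: derive anc(c,i) via R0 from cites(c,i)
round 1: derive anc(d,d) via R0 from cites(d,d)
round 1: derive anc(i,j) via R0 from cites(i,j)
round 1: derive anc(j,b) via R0 from cites(j,b)
round 1: derive anc(j,d) via R0 from cites(j,d)
round 2: derive anc(a,d) via R1 from anc(a,c), anc(c,d)
round 2: derive anc(a,j) via R1 from anc(a,b), anc(b,j)
round 2: derive anc(b,b) via R1 from anc(b,a), anc(a,b)
round 2: derive anc(b,d) via R1 from anc(b,c), anc(c,d)
round 2: derive anc(b,i) via R1 from anc(b,a), anc(a,i)
round 2: derive anc(c,b) via R1 from anc(c,a), anc(a,b)
round 2: derive anc(c,j) via R1 from anc(c,i), anc(i,j)
round 2: derive anc(i,b) via R1 from anc(i,j), anc(j,b)
round 2: derive anc(i,d) via R1 from anc(i,j), anc(j,d)
round 2: derive anc(j,a) via R1 from anc(j,b), anc(b,a)
round 2: derive anc(j,c) via R1 from anc(j,b), anc(b,c)
round 2: derive anc(j,j) via R1 from anc(j,b), anc(b,j)
round 3: derive anc(i,a) via R1 from anc(i,b), anc(b,a)
round 3: derive anc(i,c) via R1 from anc(i,b), anc(b,c)
round 3: derive anc(i,i) via R1 from anc(i,b), anc(b,i)
round 3: derive anc(j,i) via R1 from anc(j,a), anc(a,i)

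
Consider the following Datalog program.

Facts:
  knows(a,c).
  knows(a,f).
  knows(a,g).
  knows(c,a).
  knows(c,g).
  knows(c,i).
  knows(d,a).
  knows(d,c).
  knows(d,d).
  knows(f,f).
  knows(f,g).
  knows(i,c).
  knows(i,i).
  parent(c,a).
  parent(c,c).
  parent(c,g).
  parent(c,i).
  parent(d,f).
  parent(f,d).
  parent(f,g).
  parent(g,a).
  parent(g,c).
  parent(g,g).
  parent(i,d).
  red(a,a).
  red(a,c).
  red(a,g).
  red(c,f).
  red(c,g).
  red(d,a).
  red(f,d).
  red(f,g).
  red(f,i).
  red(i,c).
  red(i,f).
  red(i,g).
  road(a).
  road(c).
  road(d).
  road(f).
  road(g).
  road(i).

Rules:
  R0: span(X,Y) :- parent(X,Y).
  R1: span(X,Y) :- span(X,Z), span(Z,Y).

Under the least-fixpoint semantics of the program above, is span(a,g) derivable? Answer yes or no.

round 1: derive span(c,a) via R0 from parent(c,a)
round 1: derive span(c,c) via R0 from parent(c,c)
round 1: derive span(c,g) via R0 from parent(c,g)
round 1: derive span(c,i) via R0 from parent(c,i)
round 1: derive span(d,f) via R0 from parent(d,f)
round 1: derive span(f,d) via R0 from parent(f,d)
round 1: derive span(f,g) via R0 from parent(f,g)
round 1: derive span(g,a) via R0 from parent(g,a)
round 1: derive span(g,c) via R0 from parent(g,c)
round 1: derive span(g,g) via R0 from parent(g,g)
round 1: derive span(i,d) via R0 from parent(i,d)
round 2: derive span(c,d) via R1 from span(c,i), span(i,d)
round 2: derive span(d,d) via R1 from span(d,f), span(f,d)
round 2: derive span(d,g) via R1 from span(d,f), span(f,g)
round 2: derive span(f,a) via R1 from span(f,g), span(g,a)
round 2: derive span(f,c) via R1 from span(f,g), span(g,c)
round 2: derive span(f,f) via R1 from span(f,d), span(d,f)
round 2: derive span(g,i) via R1 from span(g,c), span(c,i)
round 2: derive span(i,f) via R1 from span(i,d), span(d,f)
round 3: derive span(c,f) via R1 from span(c,d), span(d,f)
round 3: derive span(d,a) via R1 from span(d,f), span(f,a)
round 3: derive span(d,c) via R1 from span(d,f), span(f,c)
round 3: derive span(d,i) via R1 from span(d,g), span(g,i)
round 3: derive span(f,i) via R1 from span(f,c), span(c,i)
round 3: derive span(g,d) via R1 from span(g,c), span(c,d)
round 3: derive span(g,f) via R1 from span(g,i), span(i,f)
round 3: derive span(i,a) via R1 from span(i,f), span(f,a)
round 3: derive span(i,c) via R1 from span(i,f), span(f,c)
round 3: derive span(i,g) via R1 from span(i,d), span(d,g)
round 4: derive span(i,i) via R1 from span(i,c), span(c,i)

no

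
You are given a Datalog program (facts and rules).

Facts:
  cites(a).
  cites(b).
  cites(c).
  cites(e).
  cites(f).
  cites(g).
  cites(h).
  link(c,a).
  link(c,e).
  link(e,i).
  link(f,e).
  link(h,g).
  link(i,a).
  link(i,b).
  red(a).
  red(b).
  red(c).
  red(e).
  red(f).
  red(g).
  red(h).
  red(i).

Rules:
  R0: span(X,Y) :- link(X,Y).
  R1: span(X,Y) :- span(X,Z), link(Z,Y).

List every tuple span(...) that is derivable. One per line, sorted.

span(c,a)
span(c,b)
span(c,e)
span(c,i)
span(e,a)
span(e,b)
span(e,i)
span(f,a)
span(f,b)
span(f,e)
span(f,i)
span(h,g)
span(i,a)
span(i,b)

round 1: derive span(c,a) via R0 from link(c,a)
round 1: derive span(c,e) via R0 from link(c,e)
round 1: derive span(e,i) via R0 from link(e,i)
round 1: derive span(f,e) via R0 from link(f,e)
round 1: derive span(h,g) via R0 from link(h,g)
round 1: derive span(i,a) via R0 from link(i,a)
round 1: derive span(i,b) via R0 from link(i,b)
round 2: derive span(c,i) via R1 from span(c,e), link(e,i)
round 2: derive span(e,a) via R1 from span(e,i), link(i,a)
round 2: derive span(e,b) via R1 from span(e,i), link(i,b)
round 2: derive span(f,i) via R1 from span(f,e), link(e,i)
round 3: derive span(c,b) via R1 from span(c,i), link(i,b)
round 3: derive span(f,a) via R1 from span(f,i), link(i,a)
round 3: derive span(f,b) via R1 from span(f,i), link(i,b)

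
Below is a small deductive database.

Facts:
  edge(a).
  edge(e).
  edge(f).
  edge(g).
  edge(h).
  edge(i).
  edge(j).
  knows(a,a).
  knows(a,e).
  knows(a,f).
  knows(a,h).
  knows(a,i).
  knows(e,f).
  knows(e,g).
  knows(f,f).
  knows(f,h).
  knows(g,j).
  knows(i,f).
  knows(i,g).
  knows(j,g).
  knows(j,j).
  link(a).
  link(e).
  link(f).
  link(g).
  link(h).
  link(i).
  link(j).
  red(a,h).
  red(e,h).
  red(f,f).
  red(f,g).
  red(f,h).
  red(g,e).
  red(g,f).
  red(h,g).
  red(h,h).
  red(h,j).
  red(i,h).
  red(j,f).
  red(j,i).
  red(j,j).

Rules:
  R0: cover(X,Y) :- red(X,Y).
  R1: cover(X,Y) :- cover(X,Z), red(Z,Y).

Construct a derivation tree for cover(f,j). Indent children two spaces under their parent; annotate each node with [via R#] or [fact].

round 1: derive cover(a,h) via R0 from red(a,h)
round 1: derive cover(e,h) via R0 from red(e,h)
round 1: derive cover(f,f) via R0 from red(f,f)
round 1: derive cover(f,g) via R0 from red(f,g)
round 1: derive cover(f,h) via R0 from red(f,h)
round 1: derive cover(g,e) via R0 from red(g,e)
round 1: derive cover(g,f) via R0 from red(g,f)
round 1: derive cover(h,g) via R0 from red(h,g)
round 1: derive cover(h,h) via R0 from red(h,h)
round 1: derive cover(h,j) via R0 from red(h,j)
round 1: derive cover(i,h) via R0 from red(i,h)
round 1: derive cover(j,f) via R0 from red(j,f)
round 1: derive cover(j,i) via R0 from red(j,i)
round 1: derive cover(j,j) via R0 from red(j,j)
round 2: derive cover(a,g) via R1 from cover(a,h), red(h,g)
round 2: derive cover(a,j) via R1 from cover(a,h), red(h,j)
round 2: derive cover(e,g) via R1 from cover(e,h), red(h,g)
round 2: derive cover(e,j) via R1 from cover(e,h), red(h,j)
round 2: derive cover(f,e) via R1 from cover(f,g), red(g,e)
round 2: derive cover(f,j) via R1 from cover(f,h), red(h,j)
round 2: derive cover(g,g) via R1 from cover(g,f), red(f,g)
round 2: derive cover(g,h) via R1 from cover(g,e), red(e,h)
round 2: derive cover(h,e) via R1 from cover(h,g), red(g,e)
round 2: derive cover(h,f) via R1 from cover(h,g), red(g,f)
round 2: derive cover(h,i) via R1 from cover(h,j), red(j,i)
round 2: derive cover(i,g) via R1 from cover(i,h), red(h,g)
round 2: derive cover(i,j) via R1 from cover(i,h), red(h,j)
round 2: derive cover(j,g) via R1 from cover(j,f), red(f,g)
round 2: derive cover(j,h) via R1 from cover(j,f), red(f,h)
round 3: derive cover(a,e) via R1 from cover(a,g), red(g,e)
round 3: derive cover(a,f) via R1 from cover(a,g), red(g,f)
round 3: derive cover(a,i) via R1 from cover(a,j), red(j,i)
round 3: derive cover(e,e) via R1 from cover(e,g), red(g,e)
round 3: derive cover(e,f) via R1 from cover(e,g), red(g,f)
round 3: derive cover(e,i) via R1 from cover(e,j), red(j,i)
round 3: derive cover(f,i) via R1 from cover(f,j), red(j,i)
round 3: derive cover(g,j) via R1 from cover(g,h), red(h,j)
round 3: derive cover(i,e) via R1 from cover(i,g), red(g,e)
round 3: derive cover(i,f) via R1 from cover(i,g), red(g,f)
round 3: derive cover(i,i) via R1 from cover(i,j), red(j,i)
round 3: derive cover(j,e) via R1 from cover(j,g), red(g,e)
round 4: derive cover(g,i) via R1 from cover(g,j), red(j,i)

cover(f,j)  [via R1]
  cover(f,h)  [via R0]
    red(f,h)  [fact]
  red(h,j)  [fact]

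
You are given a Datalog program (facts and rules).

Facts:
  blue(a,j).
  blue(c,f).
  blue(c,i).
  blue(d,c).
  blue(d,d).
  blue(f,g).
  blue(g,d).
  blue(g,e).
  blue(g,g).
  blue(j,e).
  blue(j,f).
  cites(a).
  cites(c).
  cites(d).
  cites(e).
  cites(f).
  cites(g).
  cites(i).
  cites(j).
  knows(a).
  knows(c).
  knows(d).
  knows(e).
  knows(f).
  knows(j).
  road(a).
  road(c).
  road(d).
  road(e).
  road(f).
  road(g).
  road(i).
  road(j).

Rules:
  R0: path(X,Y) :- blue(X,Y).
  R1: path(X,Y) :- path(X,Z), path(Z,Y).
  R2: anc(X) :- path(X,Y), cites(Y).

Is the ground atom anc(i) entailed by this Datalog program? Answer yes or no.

no

round 1: derive path(a,j) via R0 from blue(a,j)
round 1: derive path(c,f) via R0 from blue(c,f)
round 1: derive path(c,i) via R0 from blue(c,i)
round 1: derive path(d,c) via R0 from blue(d,c)
round 1: derive path(d,d) via R0 from blue(d,d)
round 1: derive path(f,g) via R0 from blue(f,g)
round 1: derive path(g,d) via R0 from blue(g,d)
round 1: derive path(g,e) via R0 from blue(g,e)
round 1: derive path(g,g) via R0 from blue(g,g)
round 1: derive path(j,e) via R0 from blue(j,e)
round 1: derive path(j,f) via R0 from blue(j,f)
round 2: derive path(a,e) via R1 from path(a,j), path(j,e)
round 2: derive path(a,f) via R1 from path(a,j), path(j,f)
round 2: derive path(c,g) via R1 from path(c,f), path(f,g)
round 2: derive path(d,f) via R1 from path(d,c), path(c,f)
round 2: derive path(d,i) via R1 from path(d,c), path(c,i)
round 2: derive path(f,d) via R1 from path(f,g), path(g,d)
round 2: derive path(f,e) via R1 from path(f,g), path(g,e)
round 2: derive path(g,c) via R1 from path(g,d), path(d,c)
round 2: derive path(j,g) via R1 from path(j,f), path(f,g)
round 2: derive anc(a) via R2 from path(a,j), cites(j)
round 2: derive anc(c) via R2 from path(c,f), cites(f)
round 2: derive anc(d) via R2 from path(d,c), cites(c)
round 2: derive anc(f) via R2 from path(f,g), cites(g)
round 2: derive anc(g) via R2 from path(g,d), cites(d)
round 2: derive anc(j) via R2 from path(j,e), cites(e)
round 3: derive path(a,d) via R1 from path(a,f), path(f,d)
round 3: derive path(a,g) via R1 from path(a,f), path(f,g)
round 3: derive path(c,c) via R1 from path(c,g), path(g,c)
round 3: derive path(c,d) via R1 from path(c,f), path(f,d)
round 3: derive path(c,e) via R1 from path(c,f), path(f,e)
round 3: derive path(d,e) via R1 from path(d,f), path(f,e)
round 3: derive path(d,g) via R1 from path(d,c), path(c,g)
round 3: derive path(f,c) via R1 from path(f,d), path(d,c)
round 3: derive path(f,f) via R1 from path(f,d), path(d,f)
round 3: derive path(f,i) via R1 from path(f,d), path(d,i)
round 3: derive path(g,f) via R1 from path(g,c), path(c,f)
round 3: derive path(g,i) via R1 from path(g,c), path(c,i)
round 3: derive path(j,c) via R1 from path(j,g), path(g,c)
round 3: derive path(j,d) via R1 from path(j,f), path(f,d)
round 4: derive path(a,c) via R1 from path(a,d), path(d,c)
round 4: derive path(a,i) via R1 from path(a,d), path(d,i)
round 4: derive path(j,i) via R1 from path(j,c), path(c,i)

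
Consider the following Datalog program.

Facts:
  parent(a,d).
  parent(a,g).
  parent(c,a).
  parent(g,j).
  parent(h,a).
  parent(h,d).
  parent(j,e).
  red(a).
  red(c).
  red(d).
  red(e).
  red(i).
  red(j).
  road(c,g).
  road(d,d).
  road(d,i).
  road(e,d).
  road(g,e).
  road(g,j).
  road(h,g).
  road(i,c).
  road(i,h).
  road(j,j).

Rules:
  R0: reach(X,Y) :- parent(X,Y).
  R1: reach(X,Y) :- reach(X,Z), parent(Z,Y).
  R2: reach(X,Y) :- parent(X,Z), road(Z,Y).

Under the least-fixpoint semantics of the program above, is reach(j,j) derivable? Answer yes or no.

round 1: derive reach(a,d) via R0 from parent(a,d)
round 1: derive reach(a,g) via R0 from parent(a,g)
round 1: derive reach(c,a) via R0 from parent(c,a)
round 1: derive reach(g,j) via R0 from parent(g,j)
round 1: derive reach(h,a) via R0 from parent(h,a)
round 1: derive reach(h,d) via R0 from parent(h,d)
round 1: derive reach(j,e) via R0 from parent(j,e)
round 1: derive reach(a,e) via R2 from parent(a,g), road(g,e)
round 1: derive reach(a,i) via R2 from parent(a,d), road(d,i)
round 1: derive reach(a,j) via R2 from parent(a,g), road(g,j)
round 1: derive reach(h,i) via R2 from parent(h,d), road(d,i)
round 1: derive reach(j,d) via R2 from parent(j,e), road(e,d)
round 2: derive reach(c,d) via R1 from reach(c,a), parent(a,d)
round 2: derive reach(c,g) via R1 from reach(c,a), parent(a,g)
round 2: derive reach(g,e) via R1 from reach(g,j), parent(j,e)
round 2: derive reach(h,g) via R1 from reach(h,a), parent(a,g)
round 3: derive reach(c,j) via R1 from reach(c,g), parent(g,j)
round 3: derive reach(h,j) via R1 from reach(h,g), parent(g,j)
round 4: derive reach(c,e) via R1 from reach(c,j), parent(j,e)
round 4: derive reach(h,e) via R1 from reach(h,j), parent(j,e)

no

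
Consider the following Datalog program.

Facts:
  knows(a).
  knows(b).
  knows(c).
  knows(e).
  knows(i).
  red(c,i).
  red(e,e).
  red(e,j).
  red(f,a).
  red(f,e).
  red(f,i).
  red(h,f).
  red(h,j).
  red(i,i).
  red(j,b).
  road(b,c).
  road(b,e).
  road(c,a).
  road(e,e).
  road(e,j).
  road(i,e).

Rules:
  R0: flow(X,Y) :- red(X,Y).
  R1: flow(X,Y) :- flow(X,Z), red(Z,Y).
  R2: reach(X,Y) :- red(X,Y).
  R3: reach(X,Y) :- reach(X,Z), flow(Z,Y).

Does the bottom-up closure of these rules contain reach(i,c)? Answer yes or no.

no

round 1: derive flow(c,i) via R0 from red(c,i)
round 1: derive flow(e,e) via R0 from red(e,e)
round 1: derive flow(e,j) via R0 from red(e,j)
round 1: derive flow(f,a) via R0 from red(f,a)
round 1: derive flow(f,e) via R0 from red(f,e)
round 1: derive flow(f,i) via R0 from red(f,i)
round 1: derive flow(h,f) via R0 from red(h,f)
round 1: derive flow(h,j) via R0 from red(h,j)
round 1: derive flow(i,i) via R0 from red(i,i)
round 1: derive flow(j,b) via R0 from red(j,b)
round 1: derive reach(c,i) via R2 from red(c,i)
round 1: derive reach(e,e) via R2 from red(e,e)
round 1: derive reach(e,j) via R2 from red(e,j)
round 1: derive reach(f,a) via R2 from red(f,a)
round 1: derive reach(f,e) via R2 from red(f,e)
round 1: derive reach(f,i) via R2 from red(f,i)
round 1: derive reach(h,f) via R2 from red(h,f)
round 1: derive reach(h,j) via R2 from red(h,j)
round 1: derive reach(i,i) via R2 from red(i,i)
round 1: derive reach(j,b) via R2 from red(j,b)
round 2: derive flow(e,b) via R1 from flow(e,j), red(j,b)
round 2: derive flow(f,j) via R1 from flow(f,e), red(e,j)
round 2: derive flow(h,a) via R1 from flow(h,f), red(f,a)
round 2: derive flow(h,b) via R1 from flow(h,j), red(j,b)
round 2: derive flow(h,e) via R1 from flow(h,f), red(f,e)
round 2: derive flow(h,i) via R1 from flow(h,f), red(f,i)
round 2: derive reach(e,b) via R3 from reach(e,j), flow(j,b)
round 2: derive reach(f,j) via R3 from reach(f,e), flow(e,j)
round 2: derive reach(h,a) via R3 from reach(h,f), flow(f,a)
round 2: derive reach(h,b) via R3 from reach(h,j), flow(j,b)
round 2: derive reach(h,e) via R3 from reach(h,f), flow(f,e)
round 2: derive reach(h,i) via R3 from reach(h,f), flow(f,i)
round 3: derive flow(f,b) via R1 from flow(f,j), red(j,b)
round 3: derive reach(f,b) via R3 from reach(f,e), flow(e,b)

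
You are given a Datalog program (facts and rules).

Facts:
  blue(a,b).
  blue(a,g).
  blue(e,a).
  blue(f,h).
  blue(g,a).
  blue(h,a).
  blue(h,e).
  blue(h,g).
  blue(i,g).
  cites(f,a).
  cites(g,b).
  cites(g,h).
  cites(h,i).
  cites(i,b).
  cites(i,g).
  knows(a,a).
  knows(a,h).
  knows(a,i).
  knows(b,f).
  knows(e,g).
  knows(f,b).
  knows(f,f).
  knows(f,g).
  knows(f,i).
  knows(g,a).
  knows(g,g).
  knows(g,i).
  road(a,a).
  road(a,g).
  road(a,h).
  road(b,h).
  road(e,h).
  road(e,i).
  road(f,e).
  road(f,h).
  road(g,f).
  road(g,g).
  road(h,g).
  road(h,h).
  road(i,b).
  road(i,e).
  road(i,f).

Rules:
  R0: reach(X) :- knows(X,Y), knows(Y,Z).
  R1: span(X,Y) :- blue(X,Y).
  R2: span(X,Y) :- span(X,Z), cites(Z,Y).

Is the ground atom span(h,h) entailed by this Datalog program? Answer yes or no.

round 1: derive span(a,b) via R1 from blue(a,b)
round 1: derive span(a,g) via R1 from blue(a,g)
round 1: derive span(e,a) via R1 from blue(e,a)
round 1: derive span(f,h) via R1 from blue(f,h)
round 1: derive span(g,a) via R1 from blue(g,a)
round 1: derive span(h,a) via R1 from blue(h,a)
round 1: derive span(h,e) via R1 from blue(h,e)
round 1: derive span(h,g) via R1 from blue(h,g)
round 1: derive span(i,g) via R1 from blue(i,g)
round 2: derive span(a,h) via R2 from span(a,g), cites(g,h)
round 2: derive span(f,i) via R2 from span(f,h), cites(h,i)
round 2: derive span(h,b) via R2 from span(h,g), cites(g,b)
round 2: derive span(h,h) via R2 from span(h,g), cites(g,h)
round 2: derive span(i,b) via R2 from span(i,g), cites(g,b)
round 2: derive span(i,h) via R2 from span(i,g), cites(g,h)
round 3: derive span(a,i) via R2 from span(a,h), cites(h,i)
round 3: derive span(f,b) via R2 from span(f,i), cites(i,b)
round 3: derive span(f,g) via R2 from span(f,i), cites(i,g)
round 3: derive span(h,i) via R2 from span(h,h), cites(h,i)
round 3: derive span(i,i) via R2 from span(i,h), cites(h,i)

yes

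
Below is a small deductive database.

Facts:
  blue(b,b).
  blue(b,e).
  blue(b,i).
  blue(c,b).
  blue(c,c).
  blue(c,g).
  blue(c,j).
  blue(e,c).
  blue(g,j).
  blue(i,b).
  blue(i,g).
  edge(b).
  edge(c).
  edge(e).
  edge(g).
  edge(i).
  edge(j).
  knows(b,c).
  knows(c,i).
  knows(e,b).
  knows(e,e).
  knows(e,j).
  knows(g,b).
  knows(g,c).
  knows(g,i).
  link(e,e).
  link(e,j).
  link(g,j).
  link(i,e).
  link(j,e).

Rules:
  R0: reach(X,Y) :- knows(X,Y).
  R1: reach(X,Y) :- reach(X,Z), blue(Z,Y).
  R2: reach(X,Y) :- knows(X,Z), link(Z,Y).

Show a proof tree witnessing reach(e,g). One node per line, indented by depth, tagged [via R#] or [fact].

reach(e,g)  [via R1]
  reach(e,c)  [via R1]
    reach(e,e)  [via R0]
      knows(e,e)  [fact]
    blue(e,c)  [fact]
  blue(c,g)  [fact]

round 1: derive reach(b,c) via R0 from knows(b,c)
round 1: derive reach(c,i) via R0 from knows(c,i)
round 1: derive reach(e,b) via R0 from knows(e,b)
round 1: derive reach(e,e) via R0 from knows(e,e)
round 1: derive reach(e,j) via R0 from knows(e,j)
round 1: derive reach(g,b) via R0 from knows(g,b)
round 1: derive reach(g,c) via R0 from knows(g,c)
round 1: derive reach(g,i) via R0 from knows(g,i)
round 1: derive reach(c,e) via R2 from knows(c,i), link(i,e)
round 1: derive reach(g,e) via R2 from knows(g,i), link(i,e)
round 2: derive reach(b,b) via R1 from reach(b,c), blue(c,b)
round 2: derive reach(b,g) via R1 from reach(b,c), blue(c,g)
round 2: derive reach(b,j) via R1 from reach(b,c), blue(c,j)
round 2: derive reach(c,b) via R1 from reach(c,i), blue(i,b)
round 2: derive reach(c,c) via R1 from reach(c,e), blue(e,c)
round 2: derive reach(c,g) via R1 from reach(c,i), blue(i,g)
round 2: derive reach(e,c) via R1 from reach(e,e), blue(e,c)
round 2: derive reach(e,i) via R1 from reach(e,b), blue(b,i)
round 2: derive reach(g,g) via R1 from reach(g,c), blue(c,g)
round 2: derive reach(g,j) via R1 from reach(g,c), blue(c,j)
round 3: derive reach(b,e) via R1 from reach(b,b), blue(b,e)
round 3: derive reach(b,i) via R1 from reach(b,b), blue(b,i)
round 3: derive reach(c,j) via R1 from reach(c,c), blue(c,j)
round 3: derive reach(e,g) via R1 from reach(e,c), blue(c,g)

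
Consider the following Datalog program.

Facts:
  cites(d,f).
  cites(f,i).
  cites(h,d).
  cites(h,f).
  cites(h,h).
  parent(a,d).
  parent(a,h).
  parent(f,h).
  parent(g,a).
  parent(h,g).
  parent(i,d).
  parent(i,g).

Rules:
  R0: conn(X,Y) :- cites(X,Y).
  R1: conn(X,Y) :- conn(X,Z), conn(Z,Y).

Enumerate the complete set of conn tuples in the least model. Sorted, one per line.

conn(d,f)
conn(d,i)
conn(f,i)
conn(h,d)
conn(h,f)
conn(h,h)
conn(h,i)

round 1: derive conn(d,f) via R0 from cites(d,f)
round 1: derive conn(f,i) via R0 from cites(f,i)
round 1: derive conn(h,d) via R0 from cites(h,d)
round 1: derive conn(h,f) via R0 from cites(h,f)
round 1: derive conn(h,h) via R0 from cites(h,h)
round 2: derive conn(d,i) via R1 from conn(d,f), conn(f,i)
round 2: derive conn(h,i) via R1 from conn(h,f), conn(f,i)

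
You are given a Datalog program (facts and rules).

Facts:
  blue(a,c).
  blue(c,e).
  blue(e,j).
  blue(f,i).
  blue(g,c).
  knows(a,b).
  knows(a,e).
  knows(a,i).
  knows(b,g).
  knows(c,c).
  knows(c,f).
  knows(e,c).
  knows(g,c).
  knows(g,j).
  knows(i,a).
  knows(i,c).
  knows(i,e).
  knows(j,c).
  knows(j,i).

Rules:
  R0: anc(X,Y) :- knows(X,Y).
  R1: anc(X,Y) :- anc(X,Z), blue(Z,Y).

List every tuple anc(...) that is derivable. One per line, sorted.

round 1: derive anc(a,b) via R0 from knows(a,b)
round 1: derive anc(a,e) via R0 from knows(a,e)
round 1: derive anc(a,i) via R0 from knows(a,i)
round 1: derive anc(b,g) via R0 from knows(b,g)
round 1: derive anc(c,c) via R0 from knows(c,c)
round 1: derive anc(c,f) via R0 from knows(c,f)
round 1: derive anc(e,c) via R0 from knows(e,c)
round 1: derive anc(g,c) via R0 from knows(g,c)
round 1: derive anc(g,j) via R0 from knows(g,j)
round 1: derive anc(i,a) via R0 from knows(i,a)
round 1: derive anc(i,c) via R0 from knows(i,c)
round 1: derive anc(i,e) via R0 from knows(i,e)
round 1: derive anc(j,c) via R0 from knows(j,c)
round 1: derive anc(j,i) via R0 from knows(j,i)
round 2: derive anc(a,j) via R1 from anc(a,e), blue(e,j)
round 2: derive anc(b,c) via R1 from anc(b,g), blue(g,c)
round 2: derive anc(c,e) via R1 from anc(c,c), blue(c,e)
round 2: derive anc(c,i) via R1 from anc(c,f), blue(f,i)
round 2: derive anc(e,e) via R1 from anc(e,c), blue(c,e)
round 2: derive anc(g,e) via R1 from anc(g,c), blue(c,e)
round 2: derive anc(i,j) via R1 from anc(i,e), blue(e,j)
round 2: derive anc(j,e) via R1 from anc(j,c), blue(c,e)
round 3: derive anc(b,e) via R1 from anc(b,c), blue(c,e)
round 3: derive anc(c,j) via R1 from anc(c,e), blue(e,j)
round 3: derive anc(e,j) via R1 from anc(e,e), blue(e,j)
round 3: derive anc(j,j) via R1 from anc(j,e), blue(e,j)
round 4: derive anc(b,j) via R1 from anc(b,e), blue(e,j)

anc(a,b)
anc(a,e)
anc(a,i)
anc(a,j)
anc(b,c)
anc(b,e)
anc(b,g)
anc(b,j)
anc(c,c)
anc(c,e)
anc(c,f)
anc(c,i)
anc(c,j)
anc(e,c)
anc(e,e)
anc(e,j)
anc(g,c)
anc(g,e)
anc(g,j)
anc(i,a)
anc(i,c)
anc(i,e)
anc(i,j)
anc(j,c)
anc(j,e)
anc(j,i)
anc(j,j)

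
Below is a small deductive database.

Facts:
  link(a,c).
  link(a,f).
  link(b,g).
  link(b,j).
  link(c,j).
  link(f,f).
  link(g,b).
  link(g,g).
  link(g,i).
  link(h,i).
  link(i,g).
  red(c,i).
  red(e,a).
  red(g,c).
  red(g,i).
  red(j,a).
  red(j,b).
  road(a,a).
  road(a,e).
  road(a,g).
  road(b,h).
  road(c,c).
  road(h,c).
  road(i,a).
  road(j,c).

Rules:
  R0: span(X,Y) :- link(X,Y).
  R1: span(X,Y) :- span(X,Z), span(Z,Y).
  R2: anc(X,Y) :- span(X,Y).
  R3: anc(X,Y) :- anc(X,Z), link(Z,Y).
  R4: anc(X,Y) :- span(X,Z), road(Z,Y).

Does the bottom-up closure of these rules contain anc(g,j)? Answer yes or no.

yes

round 1: derive span(a,c) via R0 from link(a,c)
round 1: derive span(a,f) via R0 from link(a,f)
round 1: derive span(b,g) via R0 from link(b,g)
round 1: derive span(b,j) via R0 from link(b,j)
round 1: derive span(c,j) via R0 from link(c,j)
round 1: derive span(f,f) via R0 from link(f,f)
round 1: derive span(g,b) via R0 from link(g,b)
round 1: derive span(g,g) via R0 from link(g,g)
round 1: derive span(g,i) via R0 from link(g,i)
round 1: derive span(h,i) via R0 from link(h,i)
round 1: derive span(i,g) via R0 from link(i,g)
round 2: derive span(a,j) via R1 from span(a,c), span(c,j)
round 2: derive span(b,b) via R1 from span(b,g), span(g,b)
round 2: derive span(b,i) via R1 from span(b,g), span(g,i)
round 2: derive span(g,j) via R1 from span(g,b), span(b,j)
round 2: derive span(h,g) via R1 from span(h,i), span(i,g)
round 2: derive span(i,b) via R1 from span(i,g), span(g,b)
round 2: derive span(i,i) via R1 from span(i,g), span(g,i)
round 2: derive anc(a,c) via R2 from span(a,c)
round 2: derive anc(a,f) via R2 from span(a,f)
round 2: derive anc(b,g) via R2 from span(b,g)
round 2: derive anc(b,j) via R2 from span(b,j)
round 2: derive anc(c,j) via R2 from span(c,j)
round 2: derive anc(f,f) via R2 from span(f,f)
round 2: derive anc(g,b) via R2 from span(g,b)
round 2: derive anc(g,g) via R2 from span(g,g)
round 2: derive anc(g,i) via R2 from span(g,i)
round 2: derive anc(h,i) via R2 from span(h,i)
round 2: derive anc(i,g) via R2 from span(i,g)
round 2: derive anc(b,c) via R4 from span(b,j), road(j,c)
round 2: derive anc(c,c) via R4 from span(c,j), road(j,c)
round 2: derive anc(g,a) via R4 from span(g,i), road(i,a)
round 2: derive anc(g,h) via R4 from span(g,b), road(b,h)
round 2: derive anc(h,a) via R4 from span(h,i), road(i,a)
round 3: derive span(h,b) via R1 from span(h,g), span(g,b)
round 3: derive span(h,j) via R1 from span(h,g), span(g,j)
round 3: derive span(i,j) via R1 from span(i,b), span(b,j)
round 3: derive anc(a,j) via R2 from span(a,j)
round 3: derive anc(b,b) via R2 from span(b,b)
round 3: derive anc(b,i) via R2 from span(b,i)
round 3: derive anc(g,j) via R2 from span(g,j)
round 3: derive anc(h,g) via R2 from span(h,g)
round 3: derive anc(i,b) via R2 from span(i,b)
round 3: derive anc(i,i) via R2 from span(i,i)
round 3: derive anc(g,c) via R3 from anc(g,a), link(a,c)
round 3: derive anc(g,f) via R3 from anc(g,a), link(a,f)
round 3: derive anc(h,c) via R3 from anc(h,a), link(a,c)
round 3: derive anc(h,f) via R3 from anc(h,a), link(a,f)
round 3: derive anc(b,a) via R4 from span(b,i), road(i,a)
round 3: derive anc(b,h) via R4 from span(b,b), road(b,h)
round 3: derive anc(i,a) via R4 from span(i,i), road(i,a)
round 3: derive anc(i,h) via R4 from span(i,b), road(b,h)
round 4: derive anc(h,b) via R2 from span(h,b)
round 4: derive anc(h,j) via R2 from span(h,j)
round 4: derive anc(i,j) via R2 from span(i,j)
round 4: derive anc(b,f) via R3 from anc(b,a), link(a,f)
round 4: derive anc(i,c) via R3 from anc(i,a), link(a,c)
round 4: derive anc(i,f) via R3 from anc(i,a), link(a,f)
round 4: derive anc(h,h) via R4 from span(h,b), road(b,h)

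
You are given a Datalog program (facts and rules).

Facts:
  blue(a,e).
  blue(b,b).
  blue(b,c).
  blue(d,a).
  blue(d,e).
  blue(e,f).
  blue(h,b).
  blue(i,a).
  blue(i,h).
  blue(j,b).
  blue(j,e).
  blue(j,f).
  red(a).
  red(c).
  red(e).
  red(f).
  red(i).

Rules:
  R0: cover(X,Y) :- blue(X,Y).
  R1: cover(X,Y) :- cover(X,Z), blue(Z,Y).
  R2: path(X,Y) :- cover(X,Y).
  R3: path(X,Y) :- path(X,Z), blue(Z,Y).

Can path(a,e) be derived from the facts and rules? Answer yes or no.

round 1: derive cover(a,e) via R0 from blue(a,e)
round 1: derive cover(b,b) via R0 from blue(b,b)
round 1: derive cover(b,c) via R0 from blue(b,c)
round 1: derive cover(d,a) via R0 from blue(d,a)
round 1: derive cover(d,e) via R0 from blue(d,e)
round 1: derive cover(e,f) via R0 from blue(e,f)
round 1: derive cover(h,b) via R0 from blue(h,b)
round 1: derive cover(i,a) via R0 from blue(i,a)
round 1: derive cover(i,h) via R0 from blue(i,h)
round 1: derive cover(j,b) via R0 from blue(j,b)
round 1: derive cover(j,e) via R0 from blue(j,e)
round 1: derive cover(j,f) via R0 from blue(j,f)
round 2: derive cover(a,f) via R1 from cover(a,e), blue(e,f)
round 2: derive cover(d,f) via R1 from cover(d,e), blue(e,f)
round 2: derive cover(h,c) via R1 from cover(h,b), blue(b,c)
round 2: derive cover(i,b) via R1 from cover(i,h), blue(h,b)
round 2: derive cover(i,e) via R1 from cover(i,a), blue(a,e)
round 2: derive cover(j,c) via R1 from cover(j,b), blue(b,c)
round 2: derive path(a,e) via R2 from cover(a,e)
round 2: derive path(b,b) via R2 from cover(b,b)
round 2: derive path(b,c) via R2 from cover(b,c)
round 2: derive path(d,a) via R2 from cover(d,a)
round 2: derive path(d,e) via R2 from cover(d,e)
round 2: derive path(e,f) via R2 from cover(e,f)
round 2: derive path(h,b) via R2 from cover(h,b)
round 2: derive path(i,a) via R2 from cover(i,a)
round 2: derive path(i,h) via R2 from cover(i,h)
round 2: derive path(j,b) via R2 from cover(j,b)
round 2: derive path(j,e) via R2 from cover(j,e)
round 2: derive path(j,f) via R2 from cover(j,f)
round 3: derive cover(i,c) via R1 from cover(i,b), blue(b,c)
round 3: derive cover(i,f) via R1 from cover(i,e), blue(e,f)
round 3: derive path(a,f) via R2 from cover(a,f)
round 3: derive path(d,f) via R2 from cover(d,f)
round 3: derive path(h,c) via R2 from cover(h,c)
round 3: derive path(i,b) via R2 from cover(i,b)
round 3: derive path(i,e) via R2 from cover(i,e)
round 3: derive path(j,c) via R2 from cover(j,c)
round 4: derive path(i,c) via R2 from cover(i,c)
round 4: derive path(i,f) via R2 from cover(i,f)

yes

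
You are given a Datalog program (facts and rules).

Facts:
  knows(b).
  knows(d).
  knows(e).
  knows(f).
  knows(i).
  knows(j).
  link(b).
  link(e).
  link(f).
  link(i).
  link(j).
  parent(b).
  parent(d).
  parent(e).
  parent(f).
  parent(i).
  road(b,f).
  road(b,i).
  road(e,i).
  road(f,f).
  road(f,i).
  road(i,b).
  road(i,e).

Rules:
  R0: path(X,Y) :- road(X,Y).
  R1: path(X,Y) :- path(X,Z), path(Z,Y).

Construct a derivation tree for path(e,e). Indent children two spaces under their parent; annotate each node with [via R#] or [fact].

path(e,e)  [via R1]
  path(e,i)  [via R0]
    road(e,i)  [fact]
  path(i,e)  [via R0]
    road(i,e)  [fact]

round 1: derive path(b,f) via R0 from road(b,f)
round 1: derive path(b,i) via R0 from road(b,i)
round 1: derive path(e,i) via R0 from road(e,i)
round 1: derive path(f,f) via R0 from road(f,f)
round 1: derive path(f,i) via R0 from road(f,i)
round 1: derive path(i,b) via R0 from road(i,b)
round 1: derive path(i,e) via R0 from road(i,e)
round 2: derive path(b,b) via R1 from path(b,i), path(i,b)
round 2: derive path(b,e) via R1 from path(b,i), path(i,e)
round 2: derive path(e,b) via R1 from path(e,i), path(i,b)
round 2: derive path(e,e) via R1 from path(e,i), path(i,e)
round 2: derive path(f,b) via R1 from path(f,i), path(i,b)
round 2: derive path(f,e) via R1 from path(f,i), path(i,e)
round 2: derive path(i,f) via R1 from path(i,b), path(b,f)
round 2: derive path(i,i) via R1 from path(i,b), path(b,i)
round 3: derive path(e,f) via R1 from path(e,b), path(b,f)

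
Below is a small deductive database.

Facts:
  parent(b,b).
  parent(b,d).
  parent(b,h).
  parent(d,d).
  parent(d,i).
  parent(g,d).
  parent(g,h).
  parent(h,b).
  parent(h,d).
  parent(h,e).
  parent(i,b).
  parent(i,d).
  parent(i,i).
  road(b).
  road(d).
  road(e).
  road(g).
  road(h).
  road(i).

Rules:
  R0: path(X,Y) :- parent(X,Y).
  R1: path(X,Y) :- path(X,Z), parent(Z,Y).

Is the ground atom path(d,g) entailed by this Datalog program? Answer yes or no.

round 1: derive path(b,b) via R0 from parent(b,b)
round 1: derive path(b,d) via R0 from parent(b,d)
round 1: derive path(b,h) via R0 from parent(b,h)
round 1: derive path(d,d) via R0 from parent(d,d)
round 1: derive path(d,i) via R0 from parent(d,i)
round 1: derive path(g,d) via R0 from parent(g,d)
round 1: derive path(g,h) via R0 from parent(g,h)
round 1: derive path(h,b) via R0 from parent(h,b)
round 1: derive path(h,d) via R0 from parent(h,d)
round 1: derive path(h,e) via R0 from parent(h,e)
round 1: derive path(i,b) via R0 from parent(i,b)
round 1: derive path(i,d) via R0 from parent(i,d)
round 1: derive path(i,i) via R0 from parent(i,i)
round 2: derive path(b,e) via R1 from path(b,h), parent(h,e)
round 2: derive path(b,i) via R1 from path(b,d), parent(d,i)
round 2: derive path(d,b) via R1 from path(d,i), parent(i,b)
round 2: derive path(g,b) via R1 from path(g,h), parent(h,b)
round 2: derive path(g,e) via R1 from path(g,h), parent(h,e)
round 2: derive path(g,i) via R1 from path(g,d), parent(d,i)
round 2: derive path(h,h) via R1 from path(h,b), parent(b,h)
round 2: derive path(h,i) via R1 from path(h,d), parent(d,i)
round 2: derive path(i,h) via R1 from path(i,b), parent(b,h)
round 3: derive path(d,h) via R1 from path(d,b), parent(b,h)
round 3: derive path(i,e) via R1 from path(i,h), parent(h,e)
round 4: derive path(d,e) via R1 from path(d,h), parent(h,e)

no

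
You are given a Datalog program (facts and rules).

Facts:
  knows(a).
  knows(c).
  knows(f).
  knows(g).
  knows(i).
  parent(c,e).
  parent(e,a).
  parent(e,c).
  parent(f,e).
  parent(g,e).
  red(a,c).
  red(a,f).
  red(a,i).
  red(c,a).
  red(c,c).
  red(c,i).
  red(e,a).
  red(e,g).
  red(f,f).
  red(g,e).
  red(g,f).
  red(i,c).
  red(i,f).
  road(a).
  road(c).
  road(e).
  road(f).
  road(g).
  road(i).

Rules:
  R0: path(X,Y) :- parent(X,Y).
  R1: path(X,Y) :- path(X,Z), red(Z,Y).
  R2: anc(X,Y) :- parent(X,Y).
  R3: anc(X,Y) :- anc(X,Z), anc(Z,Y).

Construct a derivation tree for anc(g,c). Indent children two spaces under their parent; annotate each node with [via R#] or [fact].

round 1: derive anc(c,e) via R2 from parent(c,e)
round 1: derive anc(e,a) via R2 from parent(e,a)
round 1: derive anc(e,c) via R2 from parent(e,c)
round 1: derive anc(f,e) via R2 from parent(f,e)
round 1: derive anc(g,e) via R2 from parent(g,e)
round 2: derive anc(c,a) via R3 from anc(c,e), anc(e,a)
round 2: derive anc(c,c) via R3 from anc(c,e), anc(e,c)
round 2: derive anc(e,e) via R3 from anc(e,c), anc(c,e)
round 2: derive anc(f,a) via R3 from anc(f,e), anc(e,a)
round 2: derive anc(f,c) via R3 from anc(f,e), anc(e,c)
round 2: derive anc(g,a) via R3 from anc(g,e), anc(e,a)
round 2: derive anc(g,c) via R3 from anc(g,e), anc(e,c)

anc(g,c)  [via R3]
  anc(g,e)  [via R2]
    parent(g,e)  [fact]
  anc(e,c)  [via R2]
    parent(e,c)  [fact]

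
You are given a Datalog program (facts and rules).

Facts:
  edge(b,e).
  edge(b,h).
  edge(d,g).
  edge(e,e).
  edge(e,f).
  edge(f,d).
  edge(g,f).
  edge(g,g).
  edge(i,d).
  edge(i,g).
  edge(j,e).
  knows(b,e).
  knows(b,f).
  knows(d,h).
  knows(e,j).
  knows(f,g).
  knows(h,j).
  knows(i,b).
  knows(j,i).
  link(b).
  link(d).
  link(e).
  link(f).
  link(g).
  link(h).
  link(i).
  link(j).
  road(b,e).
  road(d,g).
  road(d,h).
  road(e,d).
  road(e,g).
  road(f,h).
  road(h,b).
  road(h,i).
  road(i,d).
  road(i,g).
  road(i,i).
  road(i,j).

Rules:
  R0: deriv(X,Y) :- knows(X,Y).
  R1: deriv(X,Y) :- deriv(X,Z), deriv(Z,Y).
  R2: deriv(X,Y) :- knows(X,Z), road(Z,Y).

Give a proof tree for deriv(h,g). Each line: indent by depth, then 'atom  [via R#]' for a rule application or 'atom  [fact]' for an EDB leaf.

deriv(h,g)  [via R1]
  deriv(h,j)  [via R0]
    knows(h,j)  [fact]
  deriv(j,g)  [via R2]
    knows(j,i)  [fact]
    road(i,g)  [fact]

round 1: derive deriv(b,e) via R0 from knows(b,e)
round 1: derive deriv(b,f) via R0 from knows(b,f)
round 1: derive deriv(d,h) via R0 from knows(d,h)
round 1: derive deriv(e,j) via R0 from knows(e,j)
round 1: derive deriv(f,g) via R0 from knows(f,g)
round 1: derive deriv(h,j) via R0 from knows(h,j)
round 1: derive deriv(i,b) via R0 from knows(i,b)
round 1: derive deriv(j,i) via R0 from knows(j,i)
round 1: derive deriv(b,d) via R2 from knows(b,e), road(e,d)
round 1: derive deriv(b,g) via R2 from knows(b,e), road(e,g)
round 1: derive deriv(b,h) via R2 from knows(b,f), road(f,h)
round 1: derive deriv(d,b) via R2 from knows(d,h), road(h,b)
round 1: derive deriv(d,i) via R2 from knows(d,h), road(h,i)
round 1: derive deriv(i,e) via R2 from knows(i,b), road(b,e)
round 1: derive deriv(j,d) via R2 from knows(j,i), road(i,d)
round 1: derive deriv(j,g) via R2 from knows(j,i), road(i,g)
round 1: derive deriv(j,j) via R2 from knows(j,i), road(i,j)
round 2: derive deriv(b,b) via R1 from deriv(b,d), deriv(d,b)
round 2: derive deriv(b,i) via R1 from deriv(b,d), deriv(d,i)
round 2: derive deriv(b,j) via R1 from deriv(b,e), deriv(e,j)
round 2: derive deriv(d,d) via R1 from deriv(d,b), deriv(b,d)
round 2: derive deriv(d,e) via R1 from deriv(d,b), deriv(b,e)
round 2: derive deriv(d,f) via R1 from deriv(d,b), deriv(b,f)
round 2: derive deriv(d,g) via R1 from deriv(d,b), deriv(b,g)
round 2: derive deriv(d,j) via R1 from deriv(d,h), deriv(h,j)
round 2: derive deriv(e,d) via R1 from deriv(e,j), deriv(j,d)
round 2: derive deriv(e,g) via R1 from deriv(e,j), deriv(j,g)
round 2: derive deriv(e,i) via R1 from deriv(e,j), deriv(j,i)
round 2: derive deriv(h,d) via R1 from deriv(h,j), deriv(j,d)
round 2: derive deriv(h,g) via R1 from deriv(h,j), deriv(j,g)
round 2: derive deriv(h,i) via R1 from deriv(h,j), deriv(j,i)
round 2: derive deriv(i,d) via R1 from deriv(i,b), deriv(b,d)
round 2: derive deriv(i,f) via R1 from deriv(i,b), deriv(b,f)
round 2: derive deriv(i,g) via R1 from deriv(i,b), deriv(b,g)
round 2: derive deriv(i,h) via R1 from deriv(i,b), deriv(b,h)
round 2: derive deriv(i,j) via R1 from deriv(i,e), deriv(e,j)
round 2: derive deriv(j,b) via R1 from deriv(j,d), deriv(d,b)
round 2: derive deriv(j,e) via R1 from deriv(j,i), deriv(i,e)
round 2: derive deriv(j,h) via R1 from deriv(j,d), deriv(d,h)
round 3: derive deriv(e,b) via R1 from deriv(e,d), deriv(d,b)
round 3: derive deriv(e,e) via R1 from deriv(e,d), deriv(d,e)
round 3: derive deriv(e,f) via R1 from deriv(e,d), deriv(d,f)
round 3: derive deriv(e,h) via R1 from deriv(e,d), deriv(d,h)
round 3: derive deriv(h,b) via R1 from deriv(h,d), deriv(d,b)
round 3: derive deriv(h,e) via R1 from deriv(h,d), deriv(d,e)
round 3: derive deriv(h,f) via R1 from deriv(h,d), deriv(d,f)
round 3: derive deriv(h,h) via R1 from deriv(h,d), deriv(d,h)
round 3: derive deriv(i,i) via R1 from deriv(i,b), deriv(b,i)
round 3: derive deriv(j,f) via R1 from deriv(j,b), deriv(b,f)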